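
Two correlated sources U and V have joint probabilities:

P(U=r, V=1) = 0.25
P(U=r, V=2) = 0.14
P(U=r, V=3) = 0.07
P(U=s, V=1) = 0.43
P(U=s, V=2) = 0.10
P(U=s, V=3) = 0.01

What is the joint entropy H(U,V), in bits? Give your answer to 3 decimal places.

2.088 bits

H(U,V) = −Σ p(x,y)·log₂ p(x,y) over all 6 cells.
  cell (r,1): −0.25·log₂0.25 = 0.5000
  cell (r,2): −0.14·log₂0.14 = 0.3971
  cell (r,3): −0.07·log₂0.07 = 0.2686
  cell (s,1): −0.43·log₂0.43 = 0.5236
  cell (s,2): −0.10·log₂0.10 = 0.3322
  cell (s,3): −0.01·log₂0.01 = 0.0664
Sum = 2.088 bits.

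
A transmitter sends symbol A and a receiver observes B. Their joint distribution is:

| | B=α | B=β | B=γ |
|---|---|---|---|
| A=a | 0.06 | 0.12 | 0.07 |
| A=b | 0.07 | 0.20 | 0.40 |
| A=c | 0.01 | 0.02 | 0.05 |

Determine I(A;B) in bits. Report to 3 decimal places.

0.059 bits

Marginals: p(A) = (0.2500, 0.6700, 0.0800), p(B) = (0.1400, 0.3400, 0.5200).
I(A;B) = Σ p(x,y)·log₂[p(x,y)/(p(x)p(y))].
  (a,α): 0.06·log₂(1.7143) = 0.0467
  (a,β): 0.12·log₂(1.4118) = 0.0597
  (a,γ): 0.07·log₂(0.5385) = -0.0625
  (b,α): 0.07·log₂(0.7463) = -0.0296
  (b,β): 0.20·log₂(0.8780) = -0.0376
  (b,γ): 0.40·log₂(1.1481) = 0.0797
  (c,α): 0.01·log₂(0.8929) = -0.0016
  (c,β): 0.02·log₂(0.7353) = -0.0089
  (c,γ): 0.05·log₂(1.2019) = 0.0133
Sum = 0.059 bits.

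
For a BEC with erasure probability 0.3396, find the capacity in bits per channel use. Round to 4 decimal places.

Binary erasure channel: capacity C = 1 − ε.
C = 1 − 0.3396 = 0.6604 bits per channel use.

0.6604 bits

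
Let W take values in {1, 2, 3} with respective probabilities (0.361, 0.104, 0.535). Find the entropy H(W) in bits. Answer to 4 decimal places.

H(W) = −Σ p·log₂ p.
  −(0.361)·log₂(0.361) = 0.53064
  −(0.104)·log₂(0.104) = 0.33960
  −(0.535)·log₂(0.535) = 0.48278
Sum: 0.53064 + 0.33960 + 0.48278 = 1.3530 bits.

1.3530 bits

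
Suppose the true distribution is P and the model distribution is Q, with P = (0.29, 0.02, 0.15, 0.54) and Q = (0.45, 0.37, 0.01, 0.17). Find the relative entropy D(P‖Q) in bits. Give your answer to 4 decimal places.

1.2184 bits

D(P‖Q) = Σ p·log₂(p/q).
  0.29·log₂(0.29/0.45) = -0.18382
  0.02·log₂(0.02/0.37) = -0.08419
  0.15·log₂(0.15/0.01) = 0.58603
  0.54·log₂(0.54/0.17) = 0.90041
D(P‖Q) = 1.2184 bits.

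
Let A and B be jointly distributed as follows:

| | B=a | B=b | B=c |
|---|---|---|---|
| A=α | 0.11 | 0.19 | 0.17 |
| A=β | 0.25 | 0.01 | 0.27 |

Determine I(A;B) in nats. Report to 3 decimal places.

Marginals: p(A) = (0.4700, 0.5300), p(B) = (0.3600, 0.2000, 0.4400).
I(A;B) = H(A) + H(B) − H(A,B).
H(A) = 0.6913, H(B) = 1.0509, H(A,B) = 1.6057.
I(A;B) = 0.6913 + 1.0509 − 1.6057 = 0.137 nats.

0.137 nats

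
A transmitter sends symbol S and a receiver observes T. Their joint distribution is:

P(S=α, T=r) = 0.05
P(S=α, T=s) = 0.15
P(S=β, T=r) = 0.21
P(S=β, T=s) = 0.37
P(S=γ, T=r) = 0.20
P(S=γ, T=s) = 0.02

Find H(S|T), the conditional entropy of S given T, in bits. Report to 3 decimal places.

Chain rule: H(S|T) = H(S,T) − H(T).
Marginals: p(S) = (0.2000, 0.5800, 0.2200), p(T) = (0.4600, 0.5400).
H(S,T) = 2.2075 bits; H(T) = 0.9954 bits.
H(S|T) = 2.2075 − 0.9954 = 1.212 bits.

1.212 bits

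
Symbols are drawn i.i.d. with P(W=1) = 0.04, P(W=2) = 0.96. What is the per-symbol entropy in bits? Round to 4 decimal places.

0.2423 bits

H(W) = −Σ p·log₂ p.
  −(0.04)·log₂(0.04) = 0.18575
  −(0.96)·log₂(0.96) = 0.05654
Sum: 0.18575 + 0.05654 = 0.2423 bits.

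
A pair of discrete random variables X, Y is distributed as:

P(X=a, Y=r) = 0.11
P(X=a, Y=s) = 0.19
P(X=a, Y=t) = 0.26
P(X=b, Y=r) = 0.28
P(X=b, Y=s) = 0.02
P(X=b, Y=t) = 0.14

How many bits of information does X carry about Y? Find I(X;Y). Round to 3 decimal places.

0.186 bits

Marginals: p(X) = (0.5600, 0.4400), p(Y) = (0.3900, 0.2100, 0.4000).
I(X;Y) = Σ p(x,y)·log₂[p(x,y)/(p(x)p(y))].
  (a,r): 0.11·log₂(0.5037) = -0.1088
  (a,s): 0.19·log₂(1.6156) = 0.1315
  (a,t): 0.26·log₂(1.1607) = 0.0559
  (b,r): 0.28·log₂(1.6317) = 0.1978
  (b,s): 0.02·log₂(0.2165) = -0.0442
  (b,t): 0.14·log₂(0.7955) = -0.0462
Sum = 0.186 bits.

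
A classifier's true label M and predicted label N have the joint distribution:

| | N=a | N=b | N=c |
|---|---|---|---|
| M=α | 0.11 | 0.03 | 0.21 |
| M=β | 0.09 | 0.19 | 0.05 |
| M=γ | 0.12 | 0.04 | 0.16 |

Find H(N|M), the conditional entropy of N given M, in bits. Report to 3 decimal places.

1.351 bits

Marginals: p(M) = (0.3500, 0.3300, 0.3200), p(N) = (0.3200, 0.2600, 0.4200).
H(N|M) = Σ p(M) · H(N|M=·).
  M=α: p=0.3500, H(N|M=α) = 1.2708
  M=β: p=0.3300, H(N|M=β) = 1.3823
  M=γ: p=0.3200, H(N|M=γ) = 1.4056
Weighted sum = 1.351 bits.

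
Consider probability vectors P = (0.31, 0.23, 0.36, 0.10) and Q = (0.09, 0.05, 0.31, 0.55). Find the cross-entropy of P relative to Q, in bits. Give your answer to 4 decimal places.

2.7655 bits

H(P,Q) = −Σ p·log₂ q.
  −0.31·log₂(0.09) = 1.07692
  −0.23·log₂(0.05) = 0.99404
  −0.36·log₂(0.31) = 0.60828
  −0.10·log₂(0.55) = 0.08625
H(P,Q) = 2.7655 bits.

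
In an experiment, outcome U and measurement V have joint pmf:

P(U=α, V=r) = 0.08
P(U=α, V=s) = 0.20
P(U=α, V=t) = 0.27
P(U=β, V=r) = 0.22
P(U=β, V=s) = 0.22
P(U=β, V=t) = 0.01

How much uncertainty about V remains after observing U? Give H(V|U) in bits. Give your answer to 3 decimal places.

Marginals: p(U) = (0.5500, 0.4500), p(V) = (0.3000, 0.4200, 0.2800).
H(V|U) = Σ p(U) · H(V|U=·).
  U=α: p=0.5500, H(V|U=α) = 1.4392
  U=β: p=0.4500, H(V|U=β) = 1.1315
Weighted sum = 1.301 bits.

1.301 bits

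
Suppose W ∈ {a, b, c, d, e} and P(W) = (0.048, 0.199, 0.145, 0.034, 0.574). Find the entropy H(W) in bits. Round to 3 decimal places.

1.703 bits

H(W) = −Σ p·log₂ p.
  −(0.048)·log₂(0.048) = 0.2103
  −(0.199)·log₂(0.199) = 0.4635
  −(0.145)·log₂(0.145) = 0.4040
  −(0.034)·log₂(0.034) = 0.1659
  −(0.574)·log₂(0.574) = 0.4597
Sum: 0.2103 + 0.4635 + 0.4040 + 0.1659 + 0.4597 = 1.703 bits.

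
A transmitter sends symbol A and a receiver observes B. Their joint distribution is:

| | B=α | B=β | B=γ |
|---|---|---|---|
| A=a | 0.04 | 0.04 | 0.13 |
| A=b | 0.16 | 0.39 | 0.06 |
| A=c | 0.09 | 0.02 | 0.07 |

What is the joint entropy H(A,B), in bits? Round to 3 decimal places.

H(A,B) = −Σ p(x,y)·log₂ p(x,y) over all 9 cells.
  cell (a,α): −0.04·log₂0.04 = 0.1858
  cell (a,β): −0.04·log₂0.04 = 0.1858
  cell (a,γ): −0.13·log₂0.13 = 0.3826
  cell (b,α): −0.16·log₂0.16 = 0.4230
  cell (b,β): −0.39·log₂0.39 = 0.5298
  cell (b,γ): −0.06·log₂0.06 = 0.2435
  cell (c,α): −0.09·log₂0.09 = 0.3127
  cell (c,β): −0.02·log₂0.02 = 0.1129
  cell (c,γ): −0.07·log₂0.07 = 0.2686
Sum = 2.645 bits.

2.645 bits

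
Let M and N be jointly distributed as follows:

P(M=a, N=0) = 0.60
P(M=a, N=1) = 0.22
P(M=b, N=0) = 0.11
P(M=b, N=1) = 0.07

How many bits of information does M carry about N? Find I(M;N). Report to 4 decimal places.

0.0072 bits

Marginals: p(M) = (0.8200, 0.1800), p(N) = (0.7100, 0.2900).
I(M;N) = Σ p(x,y)·log₂[p(x,y)/(p(x)p(y))].
  (a,0): 0.60·log₂(1.0306) = 0.02607
  (a,1): 0.22·log₂(0.9251) = -0.02469
  (b,0): 0.11·log₂(0.8607) = -0.02380
  (b,1): 0.07·log₂(1.3410) = 0.02963
Sum = 0.0072 bits.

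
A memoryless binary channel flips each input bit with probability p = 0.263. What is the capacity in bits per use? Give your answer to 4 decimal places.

0.1688 bits

Binary symmetric channel: C = 1 − h₂(ε) where h₂ is the binary entropy function.
h₂(0.263) = −0.263·log₂0.263 − 0.737·log₂0.737 = 0.8312.
C = 1 − 0.8312 = 0.1688 bits per channel use.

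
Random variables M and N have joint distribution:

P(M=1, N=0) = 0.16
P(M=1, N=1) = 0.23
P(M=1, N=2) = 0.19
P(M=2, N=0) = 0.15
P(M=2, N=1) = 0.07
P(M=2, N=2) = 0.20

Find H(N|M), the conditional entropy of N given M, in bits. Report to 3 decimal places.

1.528 bits

Marginals: p(M) = (0.5800, 0.4200), p(N) = (0.3100, 0.3000, 0.3900).
H(N|M) = Σ p(M) · H(N|M=·).
  M=1: p=0.5800, H(N|M=1) = 1.5691
  M=2: p=0.4200, H(N|M=2) = 1.4710
Weighted sum = 1.528 bits.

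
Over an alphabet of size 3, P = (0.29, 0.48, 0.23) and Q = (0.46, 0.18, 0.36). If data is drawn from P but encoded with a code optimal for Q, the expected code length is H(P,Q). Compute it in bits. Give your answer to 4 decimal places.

1.8514 bits

H(P,Q) = −Σ p·log₂ q.
  −0.29·log₂(0.46) = 0.32489
  −0.48·log₂(0.18) = 1.18749
  −0.23·log₂(0.36) = 0.33900
H(P,Q) = 1.8514 bits.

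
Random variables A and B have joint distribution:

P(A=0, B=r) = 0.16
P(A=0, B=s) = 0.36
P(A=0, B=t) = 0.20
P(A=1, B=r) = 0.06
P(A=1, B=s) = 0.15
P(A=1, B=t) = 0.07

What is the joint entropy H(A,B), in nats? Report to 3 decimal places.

1.622 nats

H(A,B) = −Σ p(x,y)·ln p(x,y) over all 6 cells.
  cell (0,r): −0.16·ln0.16 = 0.2932
  cell (0,s): −0.36·ln0.36 = 0.3678
  cell (0,t): −0.20·ln0.20 = 0.3219
  cell (1,r): −0.06·ln0.06 = 0.1688
  cell (1,s): −0.15·ln0.15 = 0.2846
  cell (1,t): −0.07·ln0.07 = 0.1861
Sum = 1.622 nats.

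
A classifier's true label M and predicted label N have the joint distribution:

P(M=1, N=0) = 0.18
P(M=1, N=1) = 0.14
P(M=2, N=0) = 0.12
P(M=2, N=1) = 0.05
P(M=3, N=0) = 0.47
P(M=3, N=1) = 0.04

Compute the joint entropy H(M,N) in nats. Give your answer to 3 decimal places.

H(M,N) = −Σ p(x,y)·ln p(x,y) over all 6 cells.
  cell (1,0): −0.18·ln0.18 = 0.3087
  cell (1,1): −0.14·ln0.14 = 0.2753
  cell (2,0): −0.12·ln0.12 = 0.2544
  cell (2,1): −0.05·ln0.05 = 0.1498
  cell (3,0): −0.47·ln0.47 = 0.3549
  cell (3,1): −0.04·ln0.04 = 0.1288
Sum = 1.472 nats.

1.472 nats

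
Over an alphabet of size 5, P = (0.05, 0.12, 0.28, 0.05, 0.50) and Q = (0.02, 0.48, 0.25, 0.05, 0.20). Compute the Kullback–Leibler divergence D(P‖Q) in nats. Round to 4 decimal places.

D(P‖Q) = Σ p·ln(p/q).
  0.05·ln(0.05/0.02) = 0.04581
  0.12·ln(0.12/0.48) = -0.16636
  0.28·ln(0.28/0.25) = 0.03173
  0.05·ln(0.05/0.05) = 0.00000
  0.50·ln(0.50/0.20) = 0.45815
D(P‖Q) = 0.3693 nats.

0.3693 nats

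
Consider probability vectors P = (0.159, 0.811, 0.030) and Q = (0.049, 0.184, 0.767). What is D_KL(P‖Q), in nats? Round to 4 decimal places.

1.2929 nats

D(P‖Q) = Σ p·ln(p/q).
  0.159·ln(0.159/0.049) = 0.18716
  0.811·ln(0.811/0.184) = 1.20298
  0.030·ln(0.030/0.767) = -0.09724
D(P‖Q) = 1.2929 nats.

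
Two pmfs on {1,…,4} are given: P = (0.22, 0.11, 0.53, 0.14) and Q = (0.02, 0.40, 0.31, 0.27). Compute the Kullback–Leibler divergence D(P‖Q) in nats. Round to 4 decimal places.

0.5778 nats

D(P‖Q) = Σ p·ln(p/q).
  0.22·ln(0.22/0.02) = 0.52754
  0.11·ln(0.11/0.40) = -0.14201
  0.53·ln(0.53/0.31) = 0.28424
  0.14·ln(0.14/0.27) = -0.09195
D(P‖Q) = 0.5778 nats.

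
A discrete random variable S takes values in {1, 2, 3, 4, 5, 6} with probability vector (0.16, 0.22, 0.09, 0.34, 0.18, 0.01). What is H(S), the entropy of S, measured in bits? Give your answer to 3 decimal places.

H(S) = −Σ p·log₂ p.
  −(0.16)·log₂(0.16) = 0.4230
  −(0.22)·log₂(0.22) = 0.4806
  −(0.09)·log₂(0.09) = 0.3127
  −(0.34)·log₂(0.34) = 0.5292
  −(0.18)·log₂(0.18) = 0.4453
  −(0.01)·log₂(0.01) = 0.0664
Sum: 0.4230 + 0.4806 + 0.3127 + 0.5292 + 0.4453 + 0.0664 = 2.257 bits.

2.257 bits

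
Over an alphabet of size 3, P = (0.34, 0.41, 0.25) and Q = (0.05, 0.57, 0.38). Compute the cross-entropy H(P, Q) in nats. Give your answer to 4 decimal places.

1.4909 nats

H(P,Q) = −Σ p·ln q.
  −0.34·ln(0.05) = 1.01855
  −0.41·ln(0.57) = 0.23047
  −0.25·ln(0.38) = 0.24190
H(P,Q) = 1.4909 nats.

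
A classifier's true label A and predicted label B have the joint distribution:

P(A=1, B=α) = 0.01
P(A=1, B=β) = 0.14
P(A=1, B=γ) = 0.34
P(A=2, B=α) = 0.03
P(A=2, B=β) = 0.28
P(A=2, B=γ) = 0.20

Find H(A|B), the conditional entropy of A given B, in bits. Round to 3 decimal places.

Marginals: p(A) = (0.4900, 0.5100), p(B) = (0.0400, 0.4200, 0.5400).
H(A|B) = Σ p(B) · H(A|B=·).
  B=α: p=0.0400, H(A|B=α) = 0.8113
  B=β: p=0.4200, H(A|B=β) = 0.9183
  B=γ: p=0.5400, H(A|B=γ) = 0.9510
Weighted sum = 0.932 bits.

0.932 bits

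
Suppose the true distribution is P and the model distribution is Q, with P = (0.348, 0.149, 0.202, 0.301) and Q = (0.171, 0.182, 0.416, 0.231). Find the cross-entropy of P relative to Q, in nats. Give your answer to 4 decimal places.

H(P,Q) = −Σ p·ln q.
  −0.348·ln(0.171) = 0.61460
  −0.149·ln(0.182) = 0.25386
  −0.202·ln(0.416) = 0.17717
  −0.301·ln(0.231) = 0.44107
H(P,Q) = 1.4867 nats.

1.4867 nats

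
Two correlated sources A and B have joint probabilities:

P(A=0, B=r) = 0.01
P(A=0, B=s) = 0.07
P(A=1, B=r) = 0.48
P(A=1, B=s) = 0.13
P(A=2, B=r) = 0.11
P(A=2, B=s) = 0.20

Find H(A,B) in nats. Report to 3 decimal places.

H(A,B) = −Σ p(x,y)·ln p(x,y) over all 6 cells.
  cell (0,r): −0.01·ln0.01 = 0.0461
  cell (0,s): −0.07·ln0.07 = 0.1861
  cell (1,r): −0.48·ln0.48 = 0.3523
  cell (1,s): −0.13·ln0.13 = 0.2652
  cell (2,r): −0.11·ln0.11 = 0.2428
  cell (2,s): −0.20·ln0.20 = 0.3219
Sum = 1.414 nats.

1.414 nats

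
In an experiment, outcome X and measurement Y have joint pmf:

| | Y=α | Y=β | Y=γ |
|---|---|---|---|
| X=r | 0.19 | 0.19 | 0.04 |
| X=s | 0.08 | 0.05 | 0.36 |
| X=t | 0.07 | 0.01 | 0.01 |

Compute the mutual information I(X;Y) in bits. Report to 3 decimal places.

0.363 bits

Marginals: p(X) = (0.4200, 0.4900, 0.0900), p(Y) = (0.3400, 0.2500, 0.4100).
I(X;Y) = H(X) + H(Y) − H(X,Y).
H(X) = 1.3426, H(Y) = 1.5566, H(X,Y) = 2.5359.
I(X;Y) = 1.3426 + 1.5566 − 2.5359 = 0.363 bits.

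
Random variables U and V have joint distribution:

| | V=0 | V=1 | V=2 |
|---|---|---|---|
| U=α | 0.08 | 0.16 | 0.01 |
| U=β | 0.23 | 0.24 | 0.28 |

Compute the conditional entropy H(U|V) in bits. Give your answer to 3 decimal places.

0.707 bits

Chain rule: H(U|V) = H(U,V) − H(V).
Marginals: p(U) = (0.2500, 0.7500), p(V) = (0.3100, 0.4000, 0.2900).
H(U,V) = 2.2770 bits; H(V) = 1.5705 bits.
H(U|V) = 2.2770 − 1.5705 = 0.707 bits.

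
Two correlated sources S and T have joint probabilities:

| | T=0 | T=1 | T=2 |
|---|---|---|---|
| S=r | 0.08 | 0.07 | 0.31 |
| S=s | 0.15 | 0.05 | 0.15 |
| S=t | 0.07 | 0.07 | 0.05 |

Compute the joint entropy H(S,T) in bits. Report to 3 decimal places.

H(S,T) = −Σ p(x,y)·log₂ p(x,y) over all 9 cells.
  cell (r,0): −0.08·log₂0.08 = 0.2915
  cell (r,1): −0.07·log₂0.07 = 0.2686
  cell (r,2): −0.31·log₂0.31 = 0.5238
  cell (s,0): −0.15·log₂0.15 = 0.4105
  cell (s,1): −0.05·log₂0.05 = 0.2161
  cell (s,2): −0.15·log₂0.15 = 0.4105
  cell (t,0): −0.07·log₂0.07 = 0.2686
  cell (t,1): −0.07·log₂0.07 = 0.2686
  cell (t,2): −0.05·log₂0.05 = 0.2161
Sum = 2.874 bits.

2.874 bits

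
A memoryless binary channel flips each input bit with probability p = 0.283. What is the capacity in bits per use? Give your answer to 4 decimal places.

0.1405 bits

Binary symmetric channel: C = 1 − h₂(ε) where h₂ is the binary entropy function.
h₂(0.283) = −0.283·log₂0.283 − 0.717·log₂0.717 = 0.8595.
C = 1 − 0.8595 = 0.1405 bits per channel use.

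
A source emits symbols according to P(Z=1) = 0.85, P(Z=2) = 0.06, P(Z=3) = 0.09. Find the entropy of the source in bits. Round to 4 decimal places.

H(Z) = −Σ p·log₂ p.
  −(0.85)·log₂(0.85) = 0.19930
  −(0.06)·log₂(0.06) = 0.24353
  −(0.09)·log₂(0.09) = 0.31265
Sum: 0.19930 + 0.24353 + 0.31265 = 0.7555 bits.

0.7555 bits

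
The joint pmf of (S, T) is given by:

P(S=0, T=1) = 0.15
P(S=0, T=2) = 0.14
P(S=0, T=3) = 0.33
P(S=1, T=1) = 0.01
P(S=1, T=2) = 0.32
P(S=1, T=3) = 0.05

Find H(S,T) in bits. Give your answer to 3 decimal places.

2.144 bits

H(S,T) = −Σ p(x,y)·log₂ p(x,y) over all 6 cells.
  cell (0,1): −0.15·log₂0.15 = 0.4105
  cell (0,2): −0.14·log₂0.14 = 0.3971
  cell (0,3): −0.33·log₂0.33 = 0.5278
  cell (1,1): −0.01·log₂0.01 = 0.0664
  cell (1,2): −0.32·log₂0.32 = 0.5260
  cell (1,3): −0.05·log₂0.05 = 0.2161
Sum = 2.144 bits.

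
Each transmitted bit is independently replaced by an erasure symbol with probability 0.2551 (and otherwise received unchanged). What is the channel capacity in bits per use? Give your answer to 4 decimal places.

Binary erasure channel: capacity C = 1 − ε.
C = 1 − 0.2551 = 0.7449 bits per channel use.

0.7449 bits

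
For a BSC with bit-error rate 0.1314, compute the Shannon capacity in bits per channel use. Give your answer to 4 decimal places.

Binary symmetric channel: C = 1 − h₂(ε) where h₂ is the binary entropy function.
h₂(0.1314) = −0.1314·log₂0.1314 − 0.8686·log₂0.8686 = 0.5613.
C = 1 − 0.5613 = 0.4387 bits per channel use.

0.4387 bits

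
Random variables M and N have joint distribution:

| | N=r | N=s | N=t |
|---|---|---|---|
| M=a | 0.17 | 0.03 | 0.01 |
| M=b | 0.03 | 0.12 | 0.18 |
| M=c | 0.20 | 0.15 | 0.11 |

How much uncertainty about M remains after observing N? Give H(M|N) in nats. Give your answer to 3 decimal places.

0.881 nats

Chain rule: H(M|N) = H(M,N) − H(N).
Marginals: p(M) = (0.2100, 0.3300, 0.4600), p(N) = (0.4000, 0.3000, 0.3000).
H(M,N) = 1.9700 nats; H(N) = 1.0889 nats.
H(M|N) = 1.9700 − 1.0889 = 0.881 nats.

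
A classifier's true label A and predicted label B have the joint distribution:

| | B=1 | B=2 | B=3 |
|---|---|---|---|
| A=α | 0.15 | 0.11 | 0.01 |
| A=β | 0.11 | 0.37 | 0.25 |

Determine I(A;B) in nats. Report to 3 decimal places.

Marginals: p(A) = (0.2700, 0.7300), p(B) = (0.2600, 0.4800, 0.2600).
I(A;B) = H(A) + H(B) − H(A,B).
H(A) = 0.5833, H(B) = 1.0528, H(A,B) = 1.5307.
I(A;B) = 0.5833 + 1.0528 − 1.5307 = 0.105 nats.

0.105 nats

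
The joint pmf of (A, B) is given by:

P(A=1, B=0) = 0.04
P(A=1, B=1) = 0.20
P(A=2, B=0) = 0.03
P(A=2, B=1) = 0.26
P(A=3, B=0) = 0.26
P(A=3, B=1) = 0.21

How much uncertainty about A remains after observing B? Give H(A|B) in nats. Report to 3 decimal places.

Marginals: p(A) = (0.2400, 0.2900, 0.4700), p(B) = (0.3300, 0.6700).
H(A|B) = Σ p(B) · H(A|B=·).
  B=0: p=0.3300, H(A|B=0) = 0.6616
  B=1: p=0.6700, H(A|B=1) = 1.0919
Weighted sum = 0.950 nats.

0.950 nats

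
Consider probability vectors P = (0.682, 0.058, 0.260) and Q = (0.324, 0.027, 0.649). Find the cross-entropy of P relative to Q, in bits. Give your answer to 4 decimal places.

1.5733 bits

H(P,Q) = −Σ p·log₂ q.
  −0.682·log₂(0.324) = 1.10889
  −0.058·log₂(0.027) = 0.30223
  −0.260·log₂(0.649) = 0.16216
H(P,Q) = 1.5733 bits.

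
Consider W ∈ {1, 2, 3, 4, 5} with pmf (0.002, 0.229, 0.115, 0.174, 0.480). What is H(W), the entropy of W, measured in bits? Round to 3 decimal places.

1.811 bits

H(W) = −Σ p·log₂ p.
  −(0.002)·log₂(0.002) = 0.0179
  −(0.229)·log₂(0.229) = 0.4870
  −(0.115)·log₂(0.115) = 0.3588
  −(0.174)·log₂(0.174) = 0.4390
  −(0.480)·log₂(0.480) = 0.5083
Sum: 0.0179 + 0.4870 + 0.3588 + 0.4390 + 0.5083 = 1.811 bits.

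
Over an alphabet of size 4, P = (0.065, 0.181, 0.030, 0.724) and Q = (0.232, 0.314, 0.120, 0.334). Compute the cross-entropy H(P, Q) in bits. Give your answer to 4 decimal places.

H(P,Q) = −Σ p·log₂ q.
  −0.065·log₂(0.232) = 0.13701
  −0.181·log₂(0.314) = 0.30248
  −0.030·log₂(0.120) = 0.09177
  −0.724·log₂(0.334) = 1.14543
H(P,Q) = 1.6767 bits.

1.6767 bits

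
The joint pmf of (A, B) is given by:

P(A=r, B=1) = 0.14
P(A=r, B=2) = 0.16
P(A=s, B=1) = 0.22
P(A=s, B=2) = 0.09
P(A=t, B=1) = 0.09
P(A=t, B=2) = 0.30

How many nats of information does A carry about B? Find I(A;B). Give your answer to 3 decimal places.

0.083 nats

Marginals: p(A) = (0.3000, 0.3100, 0.3900), p(B) = (0.4500, 0.5500).
I(A;B) = H(A) + H(B) − H(A,B).
H(A) = 1.0915, H(B) = 0.6881, H(A,B) = 1.6962.
I(A;B) = 1.0915 + 0.6881 − 1.6962 = 0.083 nats.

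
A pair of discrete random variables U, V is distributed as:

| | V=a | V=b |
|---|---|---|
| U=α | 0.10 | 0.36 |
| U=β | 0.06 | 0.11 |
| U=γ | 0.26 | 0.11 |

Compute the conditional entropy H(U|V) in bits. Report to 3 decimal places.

Marginals: p(U) = (0.4600, 0.1700, 0.3700), p(V) = (0.4200, 0.5800).
H(U|V) = Σ p(V) · H(U|V=·).
  V=a: p=0.4200, H(U|V=a) = 1.3223
  V=b: p=0.5800, H(U|V=b) = 1.3369
Weighted sum = 1.331 bits.

1.331 bits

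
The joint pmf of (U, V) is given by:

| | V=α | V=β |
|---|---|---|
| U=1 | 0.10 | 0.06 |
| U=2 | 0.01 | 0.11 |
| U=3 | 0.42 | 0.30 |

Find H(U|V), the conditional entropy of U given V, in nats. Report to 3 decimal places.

0.722 nats

Chain rule: H(U|V) = H(U,V) − H(V).
Marginals: p(U) = (0.1600, 0.1200, 0.7200), p(V) = (0.5300, 0.4700).
H(U,V) = 1.4135 nats; H(V) = 0.6913 nats.
H(U|V) = 1.4135 − 0.6913 = 0.722 nats.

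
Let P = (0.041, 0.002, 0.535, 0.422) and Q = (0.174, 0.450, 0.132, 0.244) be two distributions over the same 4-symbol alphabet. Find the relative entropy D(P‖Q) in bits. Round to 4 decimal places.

1.3126 bits

D(P‖Q) = Σ p·log₂(p/q).
  0.041·log₂(0.041/0.174) = -0.08550
  0.002·log₂(0.002/0.450) = -0.01563
  0.535·log₂(0.535/0.132) = 1.08017
  0.422·log₂(0.422/0.244) = 0.33353
D(P‖Q) = 1.3126 bits.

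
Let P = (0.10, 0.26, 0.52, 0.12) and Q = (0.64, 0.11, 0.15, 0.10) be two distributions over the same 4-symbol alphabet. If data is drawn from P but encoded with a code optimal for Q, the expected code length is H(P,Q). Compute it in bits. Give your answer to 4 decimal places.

2.7142 bits

H(P,Q) = −Σ p·log₂ q.
  −0.10·log₂(0.64) = 0.06439
  −0.26·log₂(0.11) = 0.82795
  −0.52·log₂(0.15) = 1.42322
  −0.12·log₂(0.10) = 0.39863
H(P,Q) = 2.7142 bits.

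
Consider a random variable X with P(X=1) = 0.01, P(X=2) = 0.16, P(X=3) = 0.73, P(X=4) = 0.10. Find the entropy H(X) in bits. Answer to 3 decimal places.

1.153 bits

H(X) = −Σ p·log₂ p.
  −(0.01)·log₂(0.01) = 0.0664
  −(0.16)·log₂(0.16) = 0.4230
  −(0.73)·log₂(0.73) = 0.3314
  −(0.10)·log₂(0.10) = 0.3322
Sum: 0.0664 + 0.4230 + 0.3314 + 0.3322 = 1.153 bits.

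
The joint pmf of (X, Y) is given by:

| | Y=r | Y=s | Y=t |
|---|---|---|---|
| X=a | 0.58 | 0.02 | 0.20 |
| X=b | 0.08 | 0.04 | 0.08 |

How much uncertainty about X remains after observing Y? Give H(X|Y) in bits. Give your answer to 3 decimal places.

0.648 bits

Chain rule: H(X|Y) = H(X,Y) − H(Y).
Marginals: p(X) = (0.8000, 0.2000), p(Y) = (0.6600, 0.0600, 0.2800).
H(X,Y) = 1.8018 bits; H(Y) = 1.1534 bits.
H(X|Y) = 1.8018 − 1.1534 = 0.648 bits.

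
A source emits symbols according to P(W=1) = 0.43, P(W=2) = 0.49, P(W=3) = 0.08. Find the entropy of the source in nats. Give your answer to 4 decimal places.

H(W) = −Σ p·ln p.
  −(0.43)·ln(0.43) = 0.36291
  −(0.49)·ln(0.49) = 0.34954
  −(0.08)·ln(0.08) = 0.20206
Sum: 0.36291 + 0.34954 + 0.20206 = 0.9145 nats.

0.9145 nats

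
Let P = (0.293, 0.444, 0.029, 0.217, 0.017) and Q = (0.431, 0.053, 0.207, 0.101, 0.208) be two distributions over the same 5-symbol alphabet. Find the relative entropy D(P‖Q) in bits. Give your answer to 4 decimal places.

D(P‖Q) = Σ p·log₂(p/q).
  0.293·log₂(0.293/0.431) = -0.16314
  0.444·log₂(0.444/0.053) = 1.36152
  0.029·log₂(0.029/0.207) = -0.08223
  0.217·log₂(0.217/0.101) = 0.23942
  0.017·log₂(0.017/0.208) = -0.06142
D(P‖Q) = 1.2942 bits.

1.2942 bits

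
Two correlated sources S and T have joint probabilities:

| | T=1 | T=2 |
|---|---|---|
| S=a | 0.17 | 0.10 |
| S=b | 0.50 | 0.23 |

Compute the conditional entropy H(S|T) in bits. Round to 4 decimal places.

Chain rule: H(S|T) = H(S,T) − H(T).
Marginals: p(S) = (0.2700, 0.7300), p(T) = (0.6700, 0.3300).
H(S,T) = 1.7544 bits; H(T) = 0.9149 bits.
H(S|T) = 1.7544 − 0.9149 = 0.8395 bits.

0.8395 bits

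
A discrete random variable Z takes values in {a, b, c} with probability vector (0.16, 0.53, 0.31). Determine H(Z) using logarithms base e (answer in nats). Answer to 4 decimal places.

H(Z) = −Σ p·ln p.
  −(0.16)·ln(0.16) = 0.29321
  −(0.53)·ln(0.53) = 0.33649
  −(0.31)·ln(0.31) = 0.36307
Sum: 0.29321 + 0.33649 + 0.36307 = 0.9928 nats.

0.9928 nats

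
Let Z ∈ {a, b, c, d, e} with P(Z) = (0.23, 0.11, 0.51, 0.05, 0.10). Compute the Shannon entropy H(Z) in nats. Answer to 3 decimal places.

1.304 nats

H(Z) = −Σ p·ln p.
  −(0.23)·ln(0.23) = 0.3380
  −(0.11)·ln(0.11) = 0.2428
  −(0.51)·ln(0.51) = 0.3434
  −(0.05)·ln(0.05) = 0.1498
  −(0.10)·ln(0.10) = 0.2303
Sum: 0.3380 + 0.2428 + 0.3434 + 0.1498 + 0.2303 = 1.304 nats.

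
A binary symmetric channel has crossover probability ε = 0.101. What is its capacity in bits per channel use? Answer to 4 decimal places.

Binary symmetric channel: C = 1 − h₂(ε) where h₂ is the binary entropy function.
h₂(0.101) = −0.101·log₂0.101 − 0.899·log₂0.899 = 0.4722.
C = 1 − 0.4722 = 0.5278 bits per channel use.

0.5278 bits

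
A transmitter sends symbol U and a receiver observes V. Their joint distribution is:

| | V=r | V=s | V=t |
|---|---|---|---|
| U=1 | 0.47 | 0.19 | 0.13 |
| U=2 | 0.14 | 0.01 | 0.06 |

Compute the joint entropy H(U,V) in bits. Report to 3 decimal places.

2.057 bits

H(U,V) = −Σ p(x,y)·log₂ p(x,y) over all 6 cells.
  cell (1,r): −0.47·log₂0.47 = 0.5120
  cell (1,s): −0.19·log₂0.19 = 0.4552
  cell (1,t): −0.13·log₂0.13 = 0.3826
  cell (2,r): −0.14·log₂0.14 = 0.3971
  cell (2,s): −0.01·log₂0.01 = 0.0664
  cell (2,t): −0.06·log₂0.06 = 0.2435
Sum = 2.057 bits.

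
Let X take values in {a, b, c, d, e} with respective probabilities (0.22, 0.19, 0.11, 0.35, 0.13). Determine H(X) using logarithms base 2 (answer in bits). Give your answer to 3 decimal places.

2.199 bits

H(X) = −Σ p·log₂ p.
  −(0.22)·log₂(0.22) = 0.4806
  −(0.19)·log₂(0.19) = 0.4552
  −(0.11)·log₂(0.11) = 0.3503
  −(0.35)·log₂(0.35) = 0.5301
  −(0.13)·log₂(0.13) = 0.3826
Sum: 0.4806 + 0.4552 + 0.3503 + 0.5301 + 0.3826 = 2.199 bits.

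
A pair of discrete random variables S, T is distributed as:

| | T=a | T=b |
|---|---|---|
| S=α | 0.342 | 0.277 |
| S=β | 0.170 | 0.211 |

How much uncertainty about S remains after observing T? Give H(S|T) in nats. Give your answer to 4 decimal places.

Chain rule: H(S|T) = H(S,T) − H(T).
Marginals: p(S) = (0.6190, 0.3810), p(T) = (0.5120, 0.4880).
H(S,T) = 1.3521 nats; H(T) = 0.6929 nats.
H(S|T) = 1.3521 − 0.6929 = 0.6592 nats.

0.6592 nats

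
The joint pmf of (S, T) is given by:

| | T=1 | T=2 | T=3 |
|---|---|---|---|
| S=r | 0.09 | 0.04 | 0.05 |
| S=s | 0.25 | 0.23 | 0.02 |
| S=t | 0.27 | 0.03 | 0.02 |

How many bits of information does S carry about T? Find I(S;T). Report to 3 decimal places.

0.150 bits

Marginals: p(S) = (0.1800, 0.5000, 0.3200), p(T) = (0.6100, 0.3000, 0.0900).
I(S;T) = H(S) + H(T) − H(S,T).
H(S) = 1.4713, H(T) = 1.2687, H(S,T) = 2.5897.
I(S;T) = 1.4713 + 1.2687 − 2.5897 = 0.150 bits.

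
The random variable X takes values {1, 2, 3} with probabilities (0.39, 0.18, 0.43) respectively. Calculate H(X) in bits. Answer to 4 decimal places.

1.4987 bits

H(X) = −Σ p·log₂ p.
  −(0.39)·log₂(0.39) = 0.52980
  −(0.18)·log₂(0.18) = 0.44531
  −(0.43)·log₂(0.43) = 0.52356
Sum: 0.52980 + 0.44531 + 0.52356 = 1.4987 bits.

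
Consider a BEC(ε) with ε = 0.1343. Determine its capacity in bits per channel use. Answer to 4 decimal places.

Binary erasure channel: capacity C = 1 − ε.
C = 1 − 0.1343 = 0.8657 bits per channel use.

0.8657 bits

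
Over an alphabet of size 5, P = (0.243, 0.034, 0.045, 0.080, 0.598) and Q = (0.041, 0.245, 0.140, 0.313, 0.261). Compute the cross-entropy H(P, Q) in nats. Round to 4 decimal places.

H(P,Q) = −Σ p·ln q.
  −0.243·ln(0.041) = 0.77619
  −0.034·ln(0.245) = 0.04782
  −0.045·ln(0.140) = 0.08848
  −0.080·ln(0.313) = 0.09292
  −0.598·ln(0.261) = 0.80325
H(P,Q) = 1.8087 nats.

1.8087 nats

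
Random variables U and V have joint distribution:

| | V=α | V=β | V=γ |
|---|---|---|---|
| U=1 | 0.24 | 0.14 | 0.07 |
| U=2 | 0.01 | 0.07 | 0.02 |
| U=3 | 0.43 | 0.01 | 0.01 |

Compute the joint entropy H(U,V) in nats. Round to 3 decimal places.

1.569 nats

H(U,V) = −Σ p(x,y)·ln p(x,y) over all 9 cells.
  cell (1,α): −0.24·ln0.24 = 0.3425
  cell (1,β): −0.14·ln0.14 = 0.2753
  cell (1,γ): −0.07·ln0.07 = 0.1861
  cell (2,α): −0.01·ln0.01 = 0.0461
  cell (2,β): −0.07·ln0.07 = 0.1861
  cell (2,γ): −0.02·ln0.02 = 0.0782
  cell (3,α): −0.43·ln0.43 = 0.3629
  cell (3,β): −0.01·ln0.01 = 0.0461
  cell (3,γ): −0.01·ln0.01 = 0.0461
Sum = 1.569 nats.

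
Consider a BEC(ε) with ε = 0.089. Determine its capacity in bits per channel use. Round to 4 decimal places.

Binary erasure channel: capacity C = 1 − ε.
C = 1 − 0.089 = 0.9110 bits per channel use.

0.9110 bits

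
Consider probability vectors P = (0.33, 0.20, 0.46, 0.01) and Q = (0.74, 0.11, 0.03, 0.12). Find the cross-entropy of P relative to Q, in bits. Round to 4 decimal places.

H(P,Q) = −Σ p·log₂ q.
  −0.33·log₂(0.74) = 0.14335
  −0.20·log₂(0.11) = 0.63688
  −0.46·log₂(0.03) = 2.32709
  −0.01·log₂(0.12) = 0.03059
H(P,Q) = 3.1379 bits.

3.1379 bits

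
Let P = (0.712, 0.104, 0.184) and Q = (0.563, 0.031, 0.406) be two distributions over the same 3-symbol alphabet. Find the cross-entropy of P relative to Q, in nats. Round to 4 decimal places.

H(P,Q) = −Σ p·ln q.
  −0.712·ln(0.563) = 0.40903
  −0.104·ln(0.031) = 0.36127
  −0.184·ln(0.406) = 0.16586
H(P,Q) = 0.9362 nats.

0.9362 nats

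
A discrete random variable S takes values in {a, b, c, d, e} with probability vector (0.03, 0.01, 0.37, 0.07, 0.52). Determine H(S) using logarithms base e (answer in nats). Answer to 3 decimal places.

H(S) = −Σ p·ln p.
  −(0.03)·ln(0.03) = 0.1052
  −(0.01)·ln(0.01) = 0.0461
  −(0.37)·ln(0.37) = 0.3679
  −(0.07)·ln(0.07) = 0.1861
  −(0.52)·ln(0.52) = 0.3400
Sum: 0.1052 + 0.0461 + 0.3679 + 0.1861 + 0.3400 = 1.045 nats.

1.045 nats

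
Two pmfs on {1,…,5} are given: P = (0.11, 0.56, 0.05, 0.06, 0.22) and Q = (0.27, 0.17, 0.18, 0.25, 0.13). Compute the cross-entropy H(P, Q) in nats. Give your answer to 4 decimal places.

1.7541 nats

H(P,Q) = −Σ p·ln q.
  −0.11·ln(0.27) = 0.14403
  −0.56·ln(0.17) = 0.99230
  −0.05·ln(0.18) = 0.08574
  −0.06·ln(0.25) = 0.08318
  −0.22·ln(0.13) = 0.44885
H(P,Q) = 1.7541 nats.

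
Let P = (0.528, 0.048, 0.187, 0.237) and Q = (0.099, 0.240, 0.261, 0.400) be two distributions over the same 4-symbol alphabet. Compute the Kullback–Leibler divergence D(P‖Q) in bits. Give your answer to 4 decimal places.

D(P‖Q) = Σ p·log₂(p/q).
  0.528·log₂(0.528/0.099) = 1.27514
  0.048·log₂(0.048/0.240) = -0.11145
  0.187·log₂(0.187/0.261) = -0.08995
  0.237·log₂(0.237/0.400) = -0.17896
D(P‖Q) = 0.8948 bits.

0.8948 bits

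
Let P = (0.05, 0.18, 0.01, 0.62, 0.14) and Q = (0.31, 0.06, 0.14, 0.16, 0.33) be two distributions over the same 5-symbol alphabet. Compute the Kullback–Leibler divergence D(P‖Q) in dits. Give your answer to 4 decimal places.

D(P‖Q) = Σ p·log₁₀(p/q).
  0.05·log₁₀(0.05/0.31) = -0.03962
  0.18·log₁₀(0.18/0.06) = 0.08588
  0.01·log₁₀(0.01/0.14) = -0.01146
  0.62·log₁₀(0.62/0.16) = 0.36473
  0.14·log₁₀(0.14/0.33) = -0.05213
D(P‖Q) = 0.3474 dits.

0.3474 dits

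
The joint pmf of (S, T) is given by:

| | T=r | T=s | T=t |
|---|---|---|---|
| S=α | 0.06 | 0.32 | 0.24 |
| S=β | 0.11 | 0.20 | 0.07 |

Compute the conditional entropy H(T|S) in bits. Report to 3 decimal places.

Marginals: p(S) = (0.6200, 0.3800), p(T) = (0.1700, 0.5200, 0.3100).
H(T|S) = Σ p(S) · H(T|S=·).
  S=α: p=0.6200, H(T|S=α) = 1.3486
  S=β: p=0.3800, H(T|S=β) = 1.4547
Weighted sum = 1.389 bits.

1.389 bits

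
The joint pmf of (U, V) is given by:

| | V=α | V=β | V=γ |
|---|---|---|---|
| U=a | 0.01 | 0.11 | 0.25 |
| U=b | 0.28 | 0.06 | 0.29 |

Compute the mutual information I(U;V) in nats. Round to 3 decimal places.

0.132 nats

Marginals: p(U) = (0.3700, 0.6300), p(V) = (0.2900, 0.1700, 0.5400).
I(U;V) = H(U) + H(V) − H(U,V).
H(U) = 0.6590, H(V) = 0.9930, H(U,V) = 1.5196.
I(U;V) = 0.6590 + 0.9930 − 1.5196 = 0.132 nats.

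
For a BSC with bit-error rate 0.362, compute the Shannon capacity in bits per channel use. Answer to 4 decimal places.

Binary symmetric channel: C = 1 − h₂(ε) where h₂ is the binary entropy function.
h₂(0.362) = −0.362·log₂0.362 − 0.638·log₂0.638 = 0.9443.
C = 1 − 0.9443 = 0.0557 bits per channel use.

0.0557 bits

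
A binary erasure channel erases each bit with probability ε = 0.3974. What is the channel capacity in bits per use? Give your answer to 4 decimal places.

Binary erasure channel: capacity C = 1 − ε.
C = 1 − 0.3974 = 0.6026 bits per channel use.

0.6026 bits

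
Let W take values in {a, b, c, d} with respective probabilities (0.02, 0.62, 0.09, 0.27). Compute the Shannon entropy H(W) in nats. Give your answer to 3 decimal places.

H(W) = −Σ p·ln p.
  −(0.02)·ln(0.02) = 0.0782
  −(0.62)·ln(0.62) = 0.2964
  −(0.09)·ln(0.09) = 0.2167
  −(0.27)·ln(0.27) = 0.3535
Sum: 0.0782 + 0.2964 + 0.2167 + 0.3535 = 0.945 nats.

0.945 nats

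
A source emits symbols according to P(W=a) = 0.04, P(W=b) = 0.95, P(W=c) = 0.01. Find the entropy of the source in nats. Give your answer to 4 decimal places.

H(W) = −Σ p·ln p.
  −(0.04)·ln(0.04) = 0.12876
  −(0.95)·ln(0.95) = 0.04873
  −(0.01)·ln(0.01) = 0.04605
Sum: 0.12876 + 0.04873 + 0.04605 = 0.2235 nats.

0.2235 nats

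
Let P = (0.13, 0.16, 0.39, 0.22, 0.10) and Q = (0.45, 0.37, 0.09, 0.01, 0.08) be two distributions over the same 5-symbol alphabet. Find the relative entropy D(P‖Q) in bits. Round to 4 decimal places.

1.4119 bits

D(P‖Q) = Σ p·log₂(p/q).
  0.13·log₂(0.13/0.45) = -0.23288
  0.16·log₂(0.16/0.37) = -0.19351
  0.39·log₂(0.39/0.09) = 0.82504
  0.22·log₂(0.22/0.01) = 0.98107
  0.10·log₂(0.10/0.08) = 0.03219
D(P‖Q) = 1.4119 bits.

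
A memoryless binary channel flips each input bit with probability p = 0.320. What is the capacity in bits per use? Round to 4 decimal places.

Binary symmetric channel: C = 1 − h₂(ε) where h₂ is the binary entropy function.
h₂(0.320) = −0.320·log₂0.320 − 0.680·log₂0.680 = 0.9044.
C = 1 − 0.9044 = 0.0956 bits per channel use.

0.0956 bits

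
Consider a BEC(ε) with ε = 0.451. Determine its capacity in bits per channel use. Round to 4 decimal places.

0.5490 bits

Binary erasure channel: capacity C = 1 − ε.
C = 1 − 0.451 = 0.5490 bits per channel use.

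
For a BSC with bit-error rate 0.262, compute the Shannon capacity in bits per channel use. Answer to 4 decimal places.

0.1703 bits

Binary symmetric channel: C = 1 − h₂(ε) where h₂ is the binary entropy function.
h₂(0.262) = −0.262·log₂0.262 − 0.738·log₂0.738 = 0.8297.
C = 1 − 0.8297 = 0.1703 bits per channel use.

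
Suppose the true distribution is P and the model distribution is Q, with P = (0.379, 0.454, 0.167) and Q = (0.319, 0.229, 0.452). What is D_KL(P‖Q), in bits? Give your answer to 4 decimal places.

D(P‖Q) = Σ p·log₂(p/q).
  0.379·log₂(0.379/0.319) = 0.09424
  0.454·log₂(0.454/0.229) = 0.44825
  0.167·log₂(0.167/0.452) = -0.23989
D(P‖Q) = 0.3026 bits.

0.3026 bits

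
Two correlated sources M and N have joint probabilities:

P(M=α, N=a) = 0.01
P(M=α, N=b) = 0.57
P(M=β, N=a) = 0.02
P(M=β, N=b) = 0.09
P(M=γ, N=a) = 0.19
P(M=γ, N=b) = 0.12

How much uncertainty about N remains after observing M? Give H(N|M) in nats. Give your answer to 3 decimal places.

Marginals: p(M) = (0.5800, 0.1100, 0.3100), p(N) = (0.2200, 0.7800).
H(N|M) = Σ p(M) · H(N|M=·).
  M=α: p=0.5800, H(N|M=α) = 0.0871
  M=β: p=0.1100, H(N|M=β) = 0.4741
  M=γ: p=0.3100, H(N|M=γ) = 0.6674
Weighted sum = 0.310 nats.

0.310 nats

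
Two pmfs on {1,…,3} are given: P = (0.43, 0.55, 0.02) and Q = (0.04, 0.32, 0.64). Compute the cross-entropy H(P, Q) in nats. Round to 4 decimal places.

2.0197 nats

H(P,Q) = −Σ p·ln q.
  −0.43·ln(0.04) = 1.38412
  −0.55·ln(0.32) = 0.62669
  −0.02·ln(0.64) = 0.00893
H(P,Q) = 2.0197 nats.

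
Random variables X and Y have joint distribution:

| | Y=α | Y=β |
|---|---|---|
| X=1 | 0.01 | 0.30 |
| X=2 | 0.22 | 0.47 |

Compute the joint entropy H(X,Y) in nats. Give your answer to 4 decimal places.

1.0952 nats

H(X,Y) = −Σ p(x,y)·ln p(x,y) over all 4 cells.
  cell (1,α): −0.01·ln0.01 = 0.04605
  cell (1,β): −0.30·ln0.30 = 0.36119
  cell (2,α): −0.22·ln0.22 = 0.33311
  cell (2,β): −0.47·ln0.47 = 0.35486
Sum = 1.0952 nats.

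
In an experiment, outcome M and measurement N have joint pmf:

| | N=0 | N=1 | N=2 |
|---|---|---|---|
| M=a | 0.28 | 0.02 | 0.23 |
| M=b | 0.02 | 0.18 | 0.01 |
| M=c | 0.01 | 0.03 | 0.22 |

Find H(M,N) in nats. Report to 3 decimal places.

1.690 nats

H(M,N) = −Σ p(x,y)·ln p(x,y) over all 9 cells.
  cell (a,0): −0.28·ln0.28 = 0.3564
  cell (a,1): −0.02·ln0.02 = 0.0782
  cell (a,2): −0.23·ln0.23 = 0.3380
  cell (b,0): −0.02·ln0.02 = 0.0782
  cell (b,1): −0.18·ln0.18 = 0.3087
  cell (b,2): −0.01·ln0.01 = 0.0461
  cell (c,0): −0.01·ln0.01 = 0.0461
  cell (c,1): −0.03·ln0.03 = 0.1052
  cell (c,2): −0.22·ln0.22 = 0.3331
Sum = 1.690 nats.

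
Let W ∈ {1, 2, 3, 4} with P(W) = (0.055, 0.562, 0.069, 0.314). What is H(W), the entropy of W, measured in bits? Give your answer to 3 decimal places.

H(W) = −Σ p·log₂ p.
  −(0.055)·log₂(0.055) = 0.2301
  −(0.562)·log₂(0.562) = 0.4672
  −(0.069)·log₂(0.069) = 0.2662
  −(0.314)·log₂(0.314) = 0.5247
Sum: 0.2301 + 0.4672 + 0.2662 + 0.5247 = 1.488 bits.

1.488 bits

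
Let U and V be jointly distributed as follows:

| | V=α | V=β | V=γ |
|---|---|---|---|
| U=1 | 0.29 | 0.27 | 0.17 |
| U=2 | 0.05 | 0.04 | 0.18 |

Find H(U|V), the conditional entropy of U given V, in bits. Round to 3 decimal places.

0.727 bits

Chain rule: H(U|V) = H(U,V) − H(V).
Marginals: p(U) = (0.7300, 0.2700), p(V) = (0.3400, 0.3100, 0.3500).
H(U,V) = 2.3097 bits; H(V) = 1.5831 bits.
H(U|V) = 2.3097 − 1.5831 = 0.727 bits.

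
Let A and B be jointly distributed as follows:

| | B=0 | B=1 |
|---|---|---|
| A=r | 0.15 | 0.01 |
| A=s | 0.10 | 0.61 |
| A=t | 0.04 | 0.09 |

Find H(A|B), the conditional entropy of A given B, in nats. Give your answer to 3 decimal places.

Chain rule: H(A|B) = H(A,B) − H(B).
Marginals: p(A) = (0.1600, 0.7100, 0.1300), p(B) = (0.2900, 0.7100).
H(A,B) = 1.2079 nats; H(B) = 0.6022 nats.
H(A|B) = 1.2079 − 0.6022 = 0.606 nats.

0.606 nats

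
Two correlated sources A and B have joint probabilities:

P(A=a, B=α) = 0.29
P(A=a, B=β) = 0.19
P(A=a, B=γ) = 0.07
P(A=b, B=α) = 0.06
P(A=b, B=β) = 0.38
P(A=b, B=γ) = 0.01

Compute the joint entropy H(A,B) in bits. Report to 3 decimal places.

2.082 bits

H(A,B) = −Σ p(x,y)·log₂ p(x,y) over all 6 cells.
  cell (a,α): −0.29·log₂0.29 = 0.5179
  cell (a,β): −0.19·log₂0.19 = 0.4552
  cell (a,γ): −0.07·log₂0.07 = 0.2686
  cell (b,α): −0.06·log₂0.06 = 0.2435
  cell (b,β): −0.38·log₂0.38 = 0.5305
  cell (b,γ): −0.01·log₂0.01 = 0.0664
Sum = 2.082 bits.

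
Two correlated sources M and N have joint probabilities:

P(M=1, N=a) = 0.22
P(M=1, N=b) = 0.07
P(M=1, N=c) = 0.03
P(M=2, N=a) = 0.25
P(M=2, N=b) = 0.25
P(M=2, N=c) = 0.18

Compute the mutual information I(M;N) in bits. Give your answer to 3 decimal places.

Marginals: p(M) = (0.3200, 0.6800), p(N) = (0.4700, 0.3200, 0.2100).
I(M;N) = H(M) + H(N) − H(M,N).
H(M) = 0.9044, H(N) = 1.5108, H(M,N) = 2.3462.
I(M;N) = 0.9044 + 1.5108 − 2.3462 = 0.069 bits.

0.069 bits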